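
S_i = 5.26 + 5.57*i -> [5.26, 10.83, 16.4, 21.97, 27.54]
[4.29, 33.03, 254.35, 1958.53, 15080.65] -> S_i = 4.29*7.70^i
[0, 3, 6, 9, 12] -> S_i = 0 + 3*i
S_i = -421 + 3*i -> [-421, -418, -415, -412, -409]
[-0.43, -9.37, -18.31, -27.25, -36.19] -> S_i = -0.43 + -8.94*i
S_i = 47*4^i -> [47, 188, 752, 3008, 12032]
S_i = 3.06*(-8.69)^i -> [3.06, -26.59, 231.08, -2008.08, 17450.2]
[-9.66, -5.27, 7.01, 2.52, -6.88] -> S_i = Random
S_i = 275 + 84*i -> [275, 359, 443, 527, 611]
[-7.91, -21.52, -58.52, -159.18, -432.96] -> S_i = -7.91*2.72^i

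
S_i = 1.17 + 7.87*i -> [1.17, 9.04, 16.91, 24.78, 32.65]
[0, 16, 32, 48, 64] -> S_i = 0 + 16*i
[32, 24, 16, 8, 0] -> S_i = 32 + -8*i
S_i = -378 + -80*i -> [-378, -458, -538, -618, -698]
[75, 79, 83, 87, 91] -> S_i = 75 + 4*i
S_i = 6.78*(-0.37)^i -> [6.78, -2.51, 0.93, -0.34, 0.13]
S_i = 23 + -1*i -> [23, 22, 21, 20, 19]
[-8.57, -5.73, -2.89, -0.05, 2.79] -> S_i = -8.57 + 2.84*i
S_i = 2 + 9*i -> [2, 11, 20, 29, 38]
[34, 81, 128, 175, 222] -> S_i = 34 + 47*i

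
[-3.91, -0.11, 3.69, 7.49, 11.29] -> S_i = -3.91 + 3.80*i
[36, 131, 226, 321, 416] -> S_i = 36 + 95*i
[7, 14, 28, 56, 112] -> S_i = 7*2^i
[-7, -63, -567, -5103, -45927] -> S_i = -7*9^i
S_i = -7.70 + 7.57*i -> [-7.7, -0.13, 7.44, 15.01, 22.58]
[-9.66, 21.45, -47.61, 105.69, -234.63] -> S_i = -9.66*(-2.22)^i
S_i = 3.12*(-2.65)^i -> [3.12, -8.27, 21.91, -58.06, 153.86]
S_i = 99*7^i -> [99, 693, 4851, 33957, 237699]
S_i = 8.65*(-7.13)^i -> [8.65, -61.67, 439.74, -3135.34, 22354.98]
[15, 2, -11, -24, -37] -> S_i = 15 + -13*i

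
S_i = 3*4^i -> [3, 12, 48, 192, 768]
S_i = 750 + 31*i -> [750, 781, 812, 843, 874]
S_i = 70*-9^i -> [70, -630, 5670, -51030, 459270]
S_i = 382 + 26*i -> [382, 408, 434, 460, 486]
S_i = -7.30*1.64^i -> [-7.3, -11.97, -19.63, -32.2, -52.81]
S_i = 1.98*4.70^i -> [1.98, 9.31, 43.74, 205.57, 966.18]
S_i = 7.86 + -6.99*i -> [7.86, 0.87, -6.12, -13.11, -20.1]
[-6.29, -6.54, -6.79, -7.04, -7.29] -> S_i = -6.29 + -0.25*i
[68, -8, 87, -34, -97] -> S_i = Random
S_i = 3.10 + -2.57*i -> [3.1, 0.53, -2.04, -4.61, -7.18]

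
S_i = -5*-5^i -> [-5, 25, -125, 625, -3125]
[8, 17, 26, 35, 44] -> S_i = 8 + 9*i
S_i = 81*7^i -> [81, 567, 3969, 27783, 194481]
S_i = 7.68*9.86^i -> [7.68, 75.72, 746.65, 7361.93, 72588.68]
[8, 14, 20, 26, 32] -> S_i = 8 + 6*i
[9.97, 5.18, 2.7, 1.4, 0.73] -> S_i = 9.97*0.52^i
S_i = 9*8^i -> [9, 72, 576, 4608, 36864]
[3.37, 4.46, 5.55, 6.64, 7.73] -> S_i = 3.37 + 1.09*i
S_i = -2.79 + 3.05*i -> [-2.79, 0.26, 3.31, 6.36, 9.41]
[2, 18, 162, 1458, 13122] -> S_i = 2*9^i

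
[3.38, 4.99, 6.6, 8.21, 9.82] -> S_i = 3.38 + 1.61*i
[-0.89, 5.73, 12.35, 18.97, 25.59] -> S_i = -0.89 + 6.62*i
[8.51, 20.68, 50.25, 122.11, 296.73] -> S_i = 8.51*2.43^i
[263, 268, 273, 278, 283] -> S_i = 263 + 5*i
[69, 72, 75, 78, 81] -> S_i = 69 + 3*i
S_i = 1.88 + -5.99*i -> [1.88, -4.11, -10.1, -16.09, -22.08]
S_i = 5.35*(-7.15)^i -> [5.35, -38.25, 273.51, -1955.56, 13982.28]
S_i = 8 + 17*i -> [8, 25, 42, 59, 76]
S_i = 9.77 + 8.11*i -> [9.77, 17.88, 25.99, 34.1, 42.21]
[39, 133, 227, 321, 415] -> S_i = 39 + 94*i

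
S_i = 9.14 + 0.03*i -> [9.14, 9.17, 9.2, 9.23, 9.26]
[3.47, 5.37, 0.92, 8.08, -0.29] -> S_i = Random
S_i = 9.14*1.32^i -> [9.14, 12.06, 15.93, 21.02, 27.75]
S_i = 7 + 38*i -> [7, 45, 83, 121, 159]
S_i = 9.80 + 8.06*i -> [9.8, 17.86, 25.92, 33.98, 42.04]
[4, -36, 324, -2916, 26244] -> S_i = 4*-9^i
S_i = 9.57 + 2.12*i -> [9.57, 11.69, 13.81, 15.93, 18.05]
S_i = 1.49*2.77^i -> [1.49, 4.13, 11.43, 31.67, 87.72]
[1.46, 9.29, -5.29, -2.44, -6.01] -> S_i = Random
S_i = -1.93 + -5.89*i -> [-1.93, -7.82, -13.71, -19.6, -25.49]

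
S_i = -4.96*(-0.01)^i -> [-4.96, 0.05, -0.0, 0.0, -0.0]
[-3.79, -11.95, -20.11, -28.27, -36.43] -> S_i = -3.79 + -8.16*i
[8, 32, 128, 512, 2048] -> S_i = 8*4^i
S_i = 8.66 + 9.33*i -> [8.66, 17.99, 27.32, 36.65, 45.98]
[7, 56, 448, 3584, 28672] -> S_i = 7*8^i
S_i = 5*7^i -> [5, 35, 245, 1715, 12005]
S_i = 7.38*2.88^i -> [7.38, 21.25, 61.21, 176.29, 507.72]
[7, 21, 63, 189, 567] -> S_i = 7*3^i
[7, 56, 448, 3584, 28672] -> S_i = 7*8^i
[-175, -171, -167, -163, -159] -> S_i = -175 + 4*i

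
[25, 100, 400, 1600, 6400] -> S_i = 25*4^i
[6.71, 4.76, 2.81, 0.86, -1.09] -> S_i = 6.71 + -1.95*i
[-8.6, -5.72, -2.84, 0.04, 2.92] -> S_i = -8.60 + 2.88*i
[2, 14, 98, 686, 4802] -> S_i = 2*7^i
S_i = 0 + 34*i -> [0, 34, 68, 102, 136]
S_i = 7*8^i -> [7, 56, 448, 3584, 28672]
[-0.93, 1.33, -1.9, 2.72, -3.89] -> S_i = -0.93*(-1.43)^i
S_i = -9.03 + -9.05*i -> [-9.03, -18.08, -27.13, -36.18, -45.23]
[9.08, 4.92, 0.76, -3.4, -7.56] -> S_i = 9.08 + -4.16*i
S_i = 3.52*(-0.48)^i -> [3.52, -1.69, 0.81, -0.39, 0.19]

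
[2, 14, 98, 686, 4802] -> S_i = 2*7^i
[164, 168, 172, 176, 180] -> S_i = 164 + 4*i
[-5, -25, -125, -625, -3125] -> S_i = -5*5^i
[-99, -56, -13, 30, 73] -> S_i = -99 + 43*i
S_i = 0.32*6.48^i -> [0.32, 2.07, 13.44, 87.07, 564.22]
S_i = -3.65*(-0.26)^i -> [-3.65, 0.95, -0.25, 0.06, -0.02]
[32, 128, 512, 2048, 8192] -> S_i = 32*4^i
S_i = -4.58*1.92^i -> [-4.58, -8.79, -16.88, -32.42, -62.24]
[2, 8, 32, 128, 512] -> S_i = 2*4^i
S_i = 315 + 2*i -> [315, 317, 319, 321, 323]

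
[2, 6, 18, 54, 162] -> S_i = 2*3^i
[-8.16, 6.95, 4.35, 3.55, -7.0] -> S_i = Random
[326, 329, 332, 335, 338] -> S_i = 326 + 3*i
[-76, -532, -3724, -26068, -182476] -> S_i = -76*7^i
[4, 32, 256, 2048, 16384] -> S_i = 4*8^i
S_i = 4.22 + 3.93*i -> [4.22, 8.15, 12.08, 16.01, 19.94]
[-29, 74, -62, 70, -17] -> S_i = Random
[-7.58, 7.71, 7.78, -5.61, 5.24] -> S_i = Random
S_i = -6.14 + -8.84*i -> [-6.14, -14.98, -23.82, -32.66, -41.5]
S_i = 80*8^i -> [80, 640, 5120, 40960, 327680]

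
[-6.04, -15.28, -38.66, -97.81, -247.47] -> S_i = -6.04*2.53^i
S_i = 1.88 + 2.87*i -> [1.88, 4.75, 7.62, 10.49, 13.36]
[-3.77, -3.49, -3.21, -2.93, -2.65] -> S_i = -3.77 + 0.28*i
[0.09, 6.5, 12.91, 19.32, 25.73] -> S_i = 0.09 + 6.41*i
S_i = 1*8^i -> [1, 8, 64, 512, 4096]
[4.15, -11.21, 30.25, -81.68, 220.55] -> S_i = 4.15*(-2.70)^i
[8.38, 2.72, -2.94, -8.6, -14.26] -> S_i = 8.38 + -5.66*i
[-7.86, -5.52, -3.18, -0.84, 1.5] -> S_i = -7.86 + 2.34*i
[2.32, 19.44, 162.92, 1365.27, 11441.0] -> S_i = 2.32*8.38^i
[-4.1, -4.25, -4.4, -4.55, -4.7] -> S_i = -4.10 + -0.15*i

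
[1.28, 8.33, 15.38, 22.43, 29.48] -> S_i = 1.28 + 7.05*i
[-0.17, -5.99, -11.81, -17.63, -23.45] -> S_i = -0.17 + -5.82*i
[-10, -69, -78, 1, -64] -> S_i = Random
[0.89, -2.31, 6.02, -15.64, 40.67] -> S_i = 0.89*(-2.60)^i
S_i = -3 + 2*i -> [-3, -1, 1, 3, 5]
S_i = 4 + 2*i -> [4, 6, 8, 10, 12]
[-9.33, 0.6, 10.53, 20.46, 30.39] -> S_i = -9.33 + 9.93*i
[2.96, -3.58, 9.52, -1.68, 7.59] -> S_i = Random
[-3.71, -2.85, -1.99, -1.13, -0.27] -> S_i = -3.71 + 0.86*i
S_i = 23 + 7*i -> [23, 30, 37, 44, 51]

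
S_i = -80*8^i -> [-80, -640, -5120, -40960, -327680]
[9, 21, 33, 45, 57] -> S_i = 9 + 12*i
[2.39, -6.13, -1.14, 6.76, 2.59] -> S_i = Random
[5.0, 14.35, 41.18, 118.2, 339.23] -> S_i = 5.00*2.87^i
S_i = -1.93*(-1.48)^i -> [-1.93, 2.86, -4.23, 6.26, -9.26]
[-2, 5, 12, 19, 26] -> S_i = -2 + 7*i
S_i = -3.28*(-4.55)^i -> [-3.28, 14.92, -67.9, 308.96, -1405.79]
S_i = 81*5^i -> [81, 405, 2025, 10125, 50625]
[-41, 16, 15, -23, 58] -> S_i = Random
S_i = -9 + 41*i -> [-9, 32, 73, 114, 155]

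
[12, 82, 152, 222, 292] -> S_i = 12 + 70*i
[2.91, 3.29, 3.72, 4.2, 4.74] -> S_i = 2.91*1.13^i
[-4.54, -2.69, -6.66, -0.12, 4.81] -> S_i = Random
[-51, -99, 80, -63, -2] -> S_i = Random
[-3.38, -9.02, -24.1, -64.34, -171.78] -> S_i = -3.38*2.67^i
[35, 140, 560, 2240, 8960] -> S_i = 35*4^i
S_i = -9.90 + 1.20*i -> [-9.9, -8.7, -7.5, -6.3, -5.1]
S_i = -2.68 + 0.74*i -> [-2.68, -1.94, -1.2, -0.46, 0.28]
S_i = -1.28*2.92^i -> [-1.28, -3.74, -10.91, -31.87, -93.06]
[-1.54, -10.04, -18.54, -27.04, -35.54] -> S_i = -1.54 + -8.50*i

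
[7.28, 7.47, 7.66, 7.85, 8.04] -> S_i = 7.28 + 0.19*i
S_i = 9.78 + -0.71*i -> [9.78, 9.07, 8.36, 7.65, 6.94]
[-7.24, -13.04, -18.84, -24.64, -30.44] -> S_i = -7.24 + -5.80*i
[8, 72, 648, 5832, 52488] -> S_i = 8*9^i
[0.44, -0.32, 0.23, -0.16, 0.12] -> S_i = 0.44*(-0.72)^i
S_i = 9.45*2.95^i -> [9.45, 27.88, 82.24, 242.6, 715.68]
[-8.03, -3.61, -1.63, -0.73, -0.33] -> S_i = -8.03*0.45^i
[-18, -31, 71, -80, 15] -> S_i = Random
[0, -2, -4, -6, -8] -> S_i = 0 + -2*i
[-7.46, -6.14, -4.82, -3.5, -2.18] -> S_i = -7.46 + 1.32*i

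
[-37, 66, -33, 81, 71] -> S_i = Random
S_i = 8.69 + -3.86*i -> [8.69, 4.83, 0.97, -2.89, -6.75]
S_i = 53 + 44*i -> [53, 97, 141, 185, 229]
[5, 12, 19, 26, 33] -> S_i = 5 + 7*i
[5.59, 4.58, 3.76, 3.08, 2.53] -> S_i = 5.59*0.82^i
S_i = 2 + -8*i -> [2, -6, -14, -22, -30]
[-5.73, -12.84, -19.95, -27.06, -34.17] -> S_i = -5.73 + -7.11*i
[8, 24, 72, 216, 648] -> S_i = 8*3^i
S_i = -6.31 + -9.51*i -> [-6.31, -15.82, -25.33, -34.84, -44.35]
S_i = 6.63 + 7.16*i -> [6.63, 13.79, 20.95, 28.11, 35.27]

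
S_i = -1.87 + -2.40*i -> [-1.87, -4.27, -6.67, -9.07, -11.47]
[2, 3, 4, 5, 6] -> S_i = 2 + 1*i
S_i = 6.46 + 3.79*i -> [6.46, 10.25, 14.04, 17.83, 21.62]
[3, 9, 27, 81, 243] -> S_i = 3*3^i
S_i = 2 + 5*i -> [2, 7, 12, 17, 22]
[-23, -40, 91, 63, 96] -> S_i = Random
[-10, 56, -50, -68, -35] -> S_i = Random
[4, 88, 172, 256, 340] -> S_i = 4 + 84*i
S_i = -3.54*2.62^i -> [-3.54, -9.27, -24.3, -63.67, -166.8]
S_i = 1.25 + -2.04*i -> [1.25, -0.79, -2.83, -4.87, -6.91]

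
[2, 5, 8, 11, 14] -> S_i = 2 + 3*i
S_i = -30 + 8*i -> [-30, -22, -14, -6, 2]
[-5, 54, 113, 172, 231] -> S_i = -5 + 59*i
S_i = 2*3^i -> [2, 6, 18, 54, 162]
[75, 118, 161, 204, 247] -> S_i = 75 + 43*i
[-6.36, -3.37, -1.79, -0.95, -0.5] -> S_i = -6.36*0.53^i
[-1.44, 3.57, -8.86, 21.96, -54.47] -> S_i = -1.44*(-2.48)^i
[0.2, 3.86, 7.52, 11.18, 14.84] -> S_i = 0.20 + 3.66*i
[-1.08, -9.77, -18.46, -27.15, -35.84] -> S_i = -1.08 + -8.69*i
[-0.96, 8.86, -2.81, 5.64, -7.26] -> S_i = Random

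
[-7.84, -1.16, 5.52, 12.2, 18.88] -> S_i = -7.84 + 6.68*i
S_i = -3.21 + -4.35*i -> [-3.21, -7.56, -11.91, -16.26, -20.61]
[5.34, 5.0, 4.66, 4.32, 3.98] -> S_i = 5.34 + -0.34*i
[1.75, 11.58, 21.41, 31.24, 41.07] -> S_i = 1.75 + 9.83*i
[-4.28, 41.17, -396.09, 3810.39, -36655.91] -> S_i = -4.28*(-9.62)^i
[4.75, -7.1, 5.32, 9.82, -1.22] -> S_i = Random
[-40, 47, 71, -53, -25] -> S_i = Random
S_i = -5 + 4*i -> [-5, -1, 3, 7, 11]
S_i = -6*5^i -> [-6, -30, -150, -750, -3750]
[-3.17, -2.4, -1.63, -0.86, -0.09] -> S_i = -3.17 + 0.77*i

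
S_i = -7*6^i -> [-7, -42, -252, -1512, -9072]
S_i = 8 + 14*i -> [8, 22, 36, 50, 64]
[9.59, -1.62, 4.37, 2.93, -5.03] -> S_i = Random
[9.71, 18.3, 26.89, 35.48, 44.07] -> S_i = 9.71 + 8.59*i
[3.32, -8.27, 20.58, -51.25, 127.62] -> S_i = 3.32*(-2.49)^i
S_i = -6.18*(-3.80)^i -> [-6.18, 23.48, -89.24, 339.11, -1288.61]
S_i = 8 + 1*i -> [8, 9, 10, 11, 12]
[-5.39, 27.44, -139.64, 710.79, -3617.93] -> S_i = -5.39*(-5.09)^i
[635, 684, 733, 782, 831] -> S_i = 635 + 49*i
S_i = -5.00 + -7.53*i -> [-5.0, -12.53, -20.06, -27.59, -35.12]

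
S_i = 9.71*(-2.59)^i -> [9.71, -25.15, 65.14, -168.7, 436.94]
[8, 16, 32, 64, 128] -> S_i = 8*2^i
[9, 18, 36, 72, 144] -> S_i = 9*2^i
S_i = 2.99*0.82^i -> [2.99, 2.45, 2.01, 1.65, 1.35]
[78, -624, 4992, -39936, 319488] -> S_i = 78*-8^i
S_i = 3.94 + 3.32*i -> [3.94, 7.26, 10.58, 13.9, 17.22]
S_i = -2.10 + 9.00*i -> [-2.1, 6.9, 15.9, 24.9, 33.9]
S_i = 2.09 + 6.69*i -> [2.09, 8.78, 15.47, 22.16, 28.85]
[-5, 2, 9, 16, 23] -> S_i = -5 + 7*i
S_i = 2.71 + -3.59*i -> [2.71, -0.88, -4.47, -8.06, -11.65]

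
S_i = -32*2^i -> [-32, -64, -128, -256, -512]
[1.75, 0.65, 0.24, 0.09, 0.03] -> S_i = 1.75*0.37^i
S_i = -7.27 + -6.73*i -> [-7.27, -14.0, -20.73, -27.46, -34.19]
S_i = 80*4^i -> [80, 320, 1280, 5120, 20480]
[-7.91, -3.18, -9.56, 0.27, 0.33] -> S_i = Random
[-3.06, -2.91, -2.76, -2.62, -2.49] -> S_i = -3.06*0.95^i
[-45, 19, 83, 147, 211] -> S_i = -45 + 64*i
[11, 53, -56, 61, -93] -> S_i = Random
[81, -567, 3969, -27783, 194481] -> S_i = 81*-7^i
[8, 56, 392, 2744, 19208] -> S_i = 8*7^i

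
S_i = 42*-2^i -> [42, -84, 168, -336, 672]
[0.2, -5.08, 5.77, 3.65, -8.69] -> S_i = Random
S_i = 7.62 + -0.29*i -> [7.62, 7.33, 7.04, 6.75, 6.46]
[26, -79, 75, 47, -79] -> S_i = Random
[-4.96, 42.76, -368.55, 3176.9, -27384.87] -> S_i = -4.96*(-8.62)^i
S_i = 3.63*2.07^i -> [3.63, 7.51, 15.55, 32.2, 66.65]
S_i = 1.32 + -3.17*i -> [1.32, -1.85, -5.02, -8.19, -11.36]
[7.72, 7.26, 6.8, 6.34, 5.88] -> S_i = 7.72 + -0.46*i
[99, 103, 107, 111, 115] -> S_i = 99 + 4*i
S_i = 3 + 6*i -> [3, 9, 15, 21, 27]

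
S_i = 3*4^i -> [3, 12, 48, 192, 768]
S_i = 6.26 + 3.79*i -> [6.26, 10.05, 13.84, 17.63, 21.42]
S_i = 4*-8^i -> [4, -32, 256, -2048, 16384]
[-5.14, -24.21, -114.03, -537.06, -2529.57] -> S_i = -5.14*4.71^i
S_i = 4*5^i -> [4, 20, 100, 500, 2500]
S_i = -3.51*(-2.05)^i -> [-3.51, 7.2, -14.75, 30.24, -61.99]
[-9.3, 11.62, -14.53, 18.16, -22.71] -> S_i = -9.30*(-1.25)^i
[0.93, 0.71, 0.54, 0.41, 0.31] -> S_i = 0.93*0.76^i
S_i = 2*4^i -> [2, 8, 32, 128, 512]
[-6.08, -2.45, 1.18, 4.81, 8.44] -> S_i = -6.08 + 3.63*i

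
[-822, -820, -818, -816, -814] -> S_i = -822 + 2*i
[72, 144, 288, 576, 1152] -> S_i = 72*2^i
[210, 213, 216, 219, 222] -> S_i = 210 + 3*i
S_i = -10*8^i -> [-10, -80, -640, -5120, -40960]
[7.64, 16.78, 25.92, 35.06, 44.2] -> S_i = 7.64 + 9.14*i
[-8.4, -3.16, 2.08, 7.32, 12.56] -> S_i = -8.40 + 5.24*i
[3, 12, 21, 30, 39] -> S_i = 3 + 9*i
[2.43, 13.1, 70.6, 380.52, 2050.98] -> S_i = 2.43*5.39^i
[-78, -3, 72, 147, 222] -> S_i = -78 + 75*i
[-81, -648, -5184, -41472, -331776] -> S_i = -81*8^i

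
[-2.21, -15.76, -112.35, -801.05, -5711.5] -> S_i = -2.21*7.13^i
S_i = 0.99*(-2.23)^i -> [0.99, -2.21, 4.92, -10.98, 24.48]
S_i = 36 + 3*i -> [36, 39, 42, 45, 48]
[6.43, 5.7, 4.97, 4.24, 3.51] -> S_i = 6.43 + -0.73*i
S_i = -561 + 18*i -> [-561, -543, -525, -507, -489]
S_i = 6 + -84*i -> [6, -78, -162, -246, -330]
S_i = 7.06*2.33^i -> [7.06, 16.45, 38.33, 89.3, 208.08]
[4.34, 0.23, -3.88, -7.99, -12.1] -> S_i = 4.34 + -4.11*i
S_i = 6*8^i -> [6, 48, 384, 3072, 24576]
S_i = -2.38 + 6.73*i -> [-2.38, 4.35, 11.08, 17.81, 24.54]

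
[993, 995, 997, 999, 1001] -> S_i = 993 + 2*i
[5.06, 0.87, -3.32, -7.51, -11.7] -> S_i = 5.06 + -4.19*i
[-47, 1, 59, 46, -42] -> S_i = Random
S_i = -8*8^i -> [-8, -64, -512, -4096, -32768]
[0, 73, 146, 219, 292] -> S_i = 0 + 73*i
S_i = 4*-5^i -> [4, -20, 100, -500, 2500]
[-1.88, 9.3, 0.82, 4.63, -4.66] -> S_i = Random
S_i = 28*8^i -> [28, 224, 1792, 14336, 114688]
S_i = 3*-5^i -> [3, -15, 75, -375, 1875]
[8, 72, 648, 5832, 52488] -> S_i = 8*9^i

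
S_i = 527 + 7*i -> [527, 534, 541, 548, 555]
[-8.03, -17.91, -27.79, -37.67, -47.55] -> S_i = -8.03 + -9.88*i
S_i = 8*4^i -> [8, 32, 128, 512, 2048]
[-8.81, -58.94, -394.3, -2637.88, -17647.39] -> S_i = -8.81*6.69^i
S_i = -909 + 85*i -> [-909, -824, -739, -654, -569]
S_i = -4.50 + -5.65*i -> [-4.5, -10.15, -15.8, -21.45, -27.1]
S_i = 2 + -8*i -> [2, -6, -14, -22, -30]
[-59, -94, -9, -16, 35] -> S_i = Random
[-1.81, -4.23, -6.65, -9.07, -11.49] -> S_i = -1.81 + -2.42*i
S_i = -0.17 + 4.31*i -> [-0.17, 4.14, 8.45, 12.76, 17.07]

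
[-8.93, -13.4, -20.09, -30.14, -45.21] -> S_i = -8.93*1.50^i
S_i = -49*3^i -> [-49, -147, -441, -1323, -3969]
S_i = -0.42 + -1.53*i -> [-0.42, -1.95, -3.48, -5.01, -6.54]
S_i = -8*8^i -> [-8, -64, -512, -4096, -32768]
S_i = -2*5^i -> [-2, -10, -50, -250, -1250]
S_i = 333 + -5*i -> [333, 328, 323, 318, 313]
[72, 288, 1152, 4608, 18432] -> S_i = 72*4^i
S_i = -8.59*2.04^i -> [-8.59, -17.52, -35.75, -72.93, -148.77]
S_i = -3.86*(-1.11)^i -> [-3.86, 4.28, -4.76, 5.28, -5.86]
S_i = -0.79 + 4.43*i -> [-0.79, 3.64, 8.07, 12.5, 16.93]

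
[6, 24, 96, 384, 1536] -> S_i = 6*4^i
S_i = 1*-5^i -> [1, -5, 25, -125, 625]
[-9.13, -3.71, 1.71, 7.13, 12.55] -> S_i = -9.13 + 5.42*i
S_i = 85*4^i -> [85, 340, 1360, 5440, 21760]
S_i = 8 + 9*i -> [8, 17, 26, 35, 44]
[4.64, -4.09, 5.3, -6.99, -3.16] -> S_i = Random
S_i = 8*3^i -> [8, 24, 72, 216, 648]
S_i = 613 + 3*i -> [613, 616, 619, 622, 625]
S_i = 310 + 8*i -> [310, 318, 326, 334, 342]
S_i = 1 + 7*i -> [1, 8, 15, 22, 29]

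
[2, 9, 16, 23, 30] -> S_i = 2 + 7*i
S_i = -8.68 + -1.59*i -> [-8.68, -10.27, -11.86, -13.45, -15.04]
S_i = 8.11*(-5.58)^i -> [8.11, -45.25, 252.52, -1409.04, 7862.45]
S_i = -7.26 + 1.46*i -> [-7.26, -5.8, -4.34, -2.88, -1.42]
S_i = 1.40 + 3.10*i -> [1.4, 4.5, 7.6, 10.7, 13.8]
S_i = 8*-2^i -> [8, -16, 32, -64, 128]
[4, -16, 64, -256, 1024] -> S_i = 4*-4^i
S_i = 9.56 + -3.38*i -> [9.56, 6.18, 2.8, -0.58, -3.96]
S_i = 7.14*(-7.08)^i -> [7.14, -50.55, 357.9, -2533.95, 17940.36]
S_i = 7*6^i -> [7, 42, 252, 1512, 9072]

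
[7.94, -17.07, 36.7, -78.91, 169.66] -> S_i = 7.94*(-2.15)^i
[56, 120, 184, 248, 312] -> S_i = 56 + 64*i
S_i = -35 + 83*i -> [-35, 48, 131, 214, 297]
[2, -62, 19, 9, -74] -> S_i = Random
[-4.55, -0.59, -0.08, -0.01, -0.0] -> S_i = -4.55*0.13^i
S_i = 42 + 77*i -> [42, 119, 196, 273, 350]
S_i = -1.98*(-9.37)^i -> [-1.98, 18.55, -173.84, 1628.86, -15262.43]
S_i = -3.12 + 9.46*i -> [-3.12, 6.34, 15.8, 25.26, 34.72]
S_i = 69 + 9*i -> [69, 78, 87, 96, 105]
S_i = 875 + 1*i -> [875, 876, 877, 878, 879]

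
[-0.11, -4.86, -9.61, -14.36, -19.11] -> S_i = -0.11 + -4.75*i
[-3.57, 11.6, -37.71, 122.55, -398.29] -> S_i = -3.57*(-3.25)^i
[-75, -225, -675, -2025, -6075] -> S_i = -75*3^i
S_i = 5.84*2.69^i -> [5.84, 15.71, 42.26, 113.68, 305.79]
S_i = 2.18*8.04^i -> [2.18, 17.53, 140.92, 1132.99, 9109.21]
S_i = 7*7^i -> [7, 49, 343, 2401, 16807]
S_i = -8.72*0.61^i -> [-8.72, -5.32, -3.24, -1.98, -1.21]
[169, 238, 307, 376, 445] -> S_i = 169 + 69*i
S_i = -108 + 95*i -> [-108, -13, 82, 177, 272]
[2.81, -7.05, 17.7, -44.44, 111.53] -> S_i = 2.81*(-2.51)^i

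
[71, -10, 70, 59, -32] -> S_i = Random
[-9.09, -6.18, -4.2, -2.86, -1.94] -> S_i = -9.09*0.68^i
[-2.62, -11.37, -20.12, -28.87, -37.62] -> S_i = -2.62 + -8.75*i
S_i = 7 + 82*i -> [7, 89, 171, 253, 335]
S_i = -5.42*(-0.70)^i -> [-5.42, 3.79, -2.66, 1.86, -1.3]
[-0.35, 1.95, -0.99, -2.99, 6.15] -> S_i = Random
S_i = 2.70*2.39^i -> [2.7, 6.45, 15.42, 36.86, 88.1]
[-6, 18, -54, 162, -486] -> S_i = -6*-3^i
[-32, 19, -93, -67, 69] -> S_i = Random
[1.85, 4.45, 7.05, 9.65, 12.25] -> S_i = 1.85 + 2.60*i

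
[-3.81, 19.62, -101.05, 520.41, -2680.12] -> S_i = -3.81*(-5.15)^i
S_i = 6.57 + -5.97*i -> [6.57, 0.6, -5.37, -11.34, -17.31]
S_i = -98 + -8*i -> [-98, -106, -114, -122, -130]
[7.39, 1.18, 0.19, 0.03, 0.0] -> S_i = 7.39*0.16^i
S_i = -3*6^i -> [-3, -18, -108, -648, -3888]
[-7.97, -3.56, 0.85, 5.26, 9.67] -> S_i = -7.97 + 4.41*i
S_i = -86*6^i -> [-86, -516, -3096, -18576, -111456]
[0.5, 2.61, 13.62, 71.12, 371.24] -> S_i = 0.50*5.22^i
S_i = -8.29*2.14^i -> [-8.29, -17.74, -37.96, -81.24, -173.86]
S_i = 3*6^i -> [3, 18, 108, 648, 3888]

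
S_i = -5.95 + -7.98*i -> [-5.95, -13.93, -21.91, -29.89, -37.87]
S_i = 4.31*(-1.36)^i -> [4.31, -5.86, 7.97, -10.84, 14.74]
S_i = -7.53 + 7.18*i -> [-7.53, -0.35, 6.83, 14.01, 21.19]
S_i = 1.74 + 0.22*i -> [1.74, 1.96, 2.18, 2.4, 2.62]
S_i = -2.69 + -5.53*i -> [-2.69, -8.22, -13.75, -19.28, -24.81]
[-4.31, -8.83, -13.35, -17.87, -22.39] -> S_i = -4.31 + -4.52*i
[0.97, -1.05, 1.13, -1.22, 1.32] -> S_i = 0.97*(-1.08)^i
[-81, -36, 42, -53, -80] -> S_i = Random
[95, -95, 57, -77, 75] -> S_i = Random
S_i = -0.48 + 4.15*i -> [-0.48, 3.67, 7.82, 11.97, 16.12]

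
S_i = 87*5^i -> [87, 435, 2175, 10875, 54375]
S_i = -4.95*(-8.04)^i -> [-4.95, 39.8, -319.98, 2572.61, -20683.76]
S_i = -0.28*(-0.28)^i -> [-0.28, 0.08, -0.02, 0.01, -0.0]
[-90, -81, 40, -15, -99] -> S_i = Random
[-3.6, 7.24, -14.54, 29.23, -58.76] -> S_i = -3.60*(-2.01)^i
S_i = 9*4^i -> [9, 36, 144, 576, 2304]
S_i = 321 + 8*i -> [321, 329, 337, 345, 353]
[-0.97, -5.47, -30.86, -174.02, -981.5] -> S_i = -0.97*5.64^i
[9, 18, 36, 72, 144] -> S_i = 9*2^i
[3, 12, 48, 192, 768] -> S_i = 3*4^i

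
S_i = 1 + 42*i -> [1, 43, 85, 127, 169]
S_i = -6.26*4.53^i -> [-6.26, -28.36, -128.46, -581.93, -2636.13]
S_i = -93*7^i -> [-93, -651, -4557, -31899, -223293]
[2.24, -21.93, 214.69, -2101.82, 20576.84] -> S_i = 2.24*(-9.79)^i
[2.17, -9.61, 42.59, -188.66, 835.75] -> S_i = 2.17*(-4.43)^i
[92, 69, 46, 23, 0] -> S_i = 92 + -23*i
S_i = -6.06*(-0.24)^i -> [-6.06, 1.45, -0.35, 0.08, -0.02]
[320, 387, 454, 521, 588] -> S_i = 320 + 67*i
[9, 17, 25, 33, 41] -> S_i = 9 + 8*i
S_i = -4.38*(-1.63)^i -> [-4.38, 7.14, -11.64, 18.97, -30.92]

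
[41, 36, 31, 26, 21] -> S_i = 41 + -5*i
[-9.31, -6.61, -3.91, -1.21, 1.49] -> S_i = -9.31 + 2.70*i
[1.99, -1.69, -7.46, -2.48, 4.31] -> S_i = Random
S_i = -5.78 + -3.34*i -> [-5.78, -9.12, -12.46, -15.8, -19.14]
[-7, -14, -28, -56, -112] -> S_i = -7*2^i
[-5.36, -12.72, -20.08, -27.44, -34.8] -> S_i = -5.36 + -7.36*i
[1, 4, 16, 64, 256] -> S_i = 1*4^i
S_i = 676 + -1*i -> [676, 675, 674, 673, 672]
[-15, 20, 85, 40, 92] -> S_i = Random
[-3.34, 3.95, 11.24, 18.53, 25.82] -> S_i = -3.34 + 7.29*i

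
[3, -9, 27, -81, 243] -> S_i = 3*-3^i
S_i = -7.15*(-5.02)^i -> [-7.15, 35.89, -180.18, 904.52, -4540.68]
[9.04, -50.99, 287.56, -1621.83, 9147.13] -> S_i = 9.04*(-5.64)^i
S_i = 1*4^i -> [1, 4, 16, 64, 256]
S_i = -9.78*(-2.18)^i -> [-9.78, 21.32, -46.48, 101.32, -220.88]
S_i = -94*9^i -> [-94, -846, -7614, -68526, -616734]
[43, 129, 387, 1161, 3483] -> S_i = 43*3^i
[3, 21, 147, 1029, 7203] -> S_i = 3*7^i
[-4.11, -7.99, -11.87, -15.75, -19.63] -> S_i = -4.11 + -3.88*i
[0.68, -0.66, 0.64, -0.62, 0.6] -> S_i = 0.68*(-0.97)^i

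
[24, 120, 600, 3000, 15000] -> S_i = 24*5^i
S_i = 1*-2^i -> [1, -2, 4, -8, 16]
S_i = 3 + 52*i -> [3, 55, 107, 159, 211]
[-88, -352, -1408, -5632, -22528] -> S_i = -88*4^i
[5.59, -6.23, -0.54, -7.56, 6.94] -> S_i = Random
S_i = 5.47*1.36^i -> [5.47, 7.44, 10.12, 13.76, 18.71]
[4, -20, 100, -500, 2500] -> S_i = 4*-5^i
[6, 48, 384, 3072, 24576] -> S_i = 6*8^i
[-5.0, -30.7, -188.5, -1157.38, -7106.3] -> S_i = -5.00*6.14^i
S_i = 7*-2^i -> [7, -14, 28, -56, 112]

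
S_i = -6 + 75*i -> [-6, 69, 144, 219, 294]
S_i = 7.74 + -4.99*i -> [7.74, 2.75, -2.24, -7.23, -12.22]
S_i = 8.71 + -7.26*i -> [8.71, 1.45, -5.81, -13.07, -20.33]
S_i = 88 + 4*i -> [88, 92, 96, 100, 104]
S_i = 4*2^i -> [4, 8, 16, 32, 64]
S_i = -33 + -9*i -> [-33, -42, -51, -60, -69]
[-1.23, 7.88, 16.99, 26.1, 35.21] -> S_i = -1.23 + 9.11*i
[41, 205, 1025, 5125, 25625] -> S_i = 41*5^i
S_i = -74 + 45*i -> [-74, -29, 16, 61, 106]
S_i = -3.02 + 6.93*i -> [-3.02, 3.91, 10.84, 17.77, 24.7]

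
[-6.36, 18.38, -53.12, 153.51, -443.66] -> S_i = -6.36*(-2.89)^i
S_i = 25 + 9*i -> [25, 34, 43, 52, 61]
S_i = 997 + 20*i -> [997, 1017, 1037, 1057, 1077]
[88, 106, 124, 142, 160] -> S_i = 88 + 18*i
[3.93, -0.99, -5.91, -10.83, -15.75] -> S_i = 3.93 + -4.92*i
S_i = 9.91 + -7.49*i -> [9.91, 2.42, -5.07, -12.56, -20.05]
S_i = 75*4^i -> [75, 300, 1200, 4800, 19200]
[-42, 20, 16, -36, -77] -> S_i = Random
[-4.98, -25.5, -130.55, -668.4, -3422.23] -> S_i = -4.98*5.12^i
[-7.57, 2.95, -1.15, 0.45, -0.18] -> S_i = -7.57*(-0.39)^i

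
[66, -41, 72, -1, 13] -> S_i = Random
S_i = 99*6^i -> [99, 594, 3564, 21384, 128304]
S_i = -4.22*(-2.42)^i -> [-4.22, 10.21, -24.71, 59.81, -144.74]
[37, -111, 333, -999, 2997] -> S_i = 37*-3^i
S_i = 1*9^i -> [1, 9, 81, 729, 6561]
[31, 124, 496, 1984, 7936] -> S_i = 31*4^i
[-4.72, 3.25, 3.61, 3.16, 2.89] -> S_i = Random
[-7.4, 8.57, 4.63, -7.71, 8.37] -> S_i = Random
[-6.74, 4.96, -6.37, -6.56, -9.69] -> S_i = Random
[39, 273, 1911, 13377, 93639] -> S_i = 39*7^i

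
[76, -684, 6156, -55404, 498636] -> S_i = 76*-9^i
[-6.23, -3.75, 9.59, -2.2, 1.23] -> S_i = Random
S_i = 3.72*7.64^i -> [3.72, 28.42, 217.13, 1658.91, 12674.08]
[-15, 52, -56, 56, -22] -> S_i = Random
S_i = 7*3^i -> [7, 21, 63, 189, 567]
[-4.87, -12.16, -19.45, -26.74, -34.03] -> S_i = -4.87 + -7.29*i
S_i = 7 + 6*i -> [7, 13, 19, 25, 31]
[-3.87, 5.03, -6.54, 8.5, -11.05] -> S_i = -3.87*(-1.30)^i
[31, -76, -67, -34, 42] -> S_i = Random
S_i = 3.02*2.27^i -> [3.02, 6.86, 15.56, 35.33, 80.19]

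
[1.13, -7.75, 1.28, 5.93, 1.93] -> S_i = Random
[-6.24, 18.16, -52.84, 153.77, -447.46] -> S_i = -6.24*(-2.91)^i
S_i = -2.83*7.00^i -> [-2.83, -19.81, -138.67, -970.69, -6794.83]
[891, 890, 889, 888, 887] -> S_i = 891 + -1*i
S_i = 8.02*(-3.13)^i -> [8.02, -25.1, 78.57, -245.93, 769.75]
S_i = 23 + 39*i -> [23, 62, 101, 140, 179]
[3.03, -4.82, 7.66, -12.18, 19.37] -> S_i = 3.03*(-1.59)^i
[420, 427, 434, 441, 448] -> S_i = 420 + 7*i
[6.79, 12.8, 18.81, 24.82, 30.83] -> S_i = 6.79 + 6.01*i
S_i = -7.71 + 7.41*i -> [-7.71, -0.3, 7.11, 14.52, 21.93]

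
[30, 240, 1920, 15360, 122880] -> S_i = 30*8^i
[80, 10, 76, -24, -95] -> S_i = Random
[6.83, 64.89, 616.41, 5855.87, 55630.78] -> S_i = 6.83*9.50^i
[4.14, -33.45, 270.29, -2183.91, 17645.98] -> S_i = 4.14*(-8.08)^i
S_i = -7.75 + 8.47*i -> [-7.75, 0.72, 9.19, 17.66, 26.13]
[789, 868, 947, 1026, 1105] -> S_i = 789 + 79*i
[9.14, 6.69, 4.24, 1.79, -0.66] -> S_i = 9.14 + -2.45*i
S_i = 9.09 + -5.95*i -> [9.09, 3.14, -2.81, -8.76, -14.71]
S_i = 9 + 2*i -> [9, 11, 13, 15, 17]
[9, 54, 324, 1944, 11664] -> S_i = 9*6^i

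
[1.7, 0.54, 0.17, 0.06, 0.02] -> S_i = 1.70*0.32^i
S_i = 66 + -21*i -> [66, 45, 24, 3, -18]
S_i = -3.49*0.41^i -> [-3.49, -1.43, -0.59, -0.24, -0.1]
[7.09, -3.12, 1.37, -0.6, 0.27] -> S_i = 7.09*(-0.44)^i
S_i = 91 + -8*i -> [91, 83, 75, 67, 59]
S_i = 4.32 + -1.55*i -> [4.32, 2.77, 1.22, -0.33, -1.88]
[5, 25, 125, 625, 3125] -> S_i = 5*5^i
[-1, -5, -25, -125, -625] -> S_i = -1*5^i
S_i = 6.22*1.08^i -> [6.22, 6.72, 7.26, 7.84, 8.46]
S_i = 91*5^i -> [91, 455, 2275, 11375, 56875]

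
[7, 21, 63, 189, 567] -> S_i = 7*3^i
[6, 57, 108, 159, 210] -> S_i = 6 + 51*i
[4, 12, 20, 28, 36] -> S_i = 4 + 8*i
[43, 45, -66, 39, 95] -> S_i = Random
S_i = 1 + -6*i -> [1, -5, -11, -17, -23]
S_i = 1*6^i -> [1, 6, 36, 216, 1296]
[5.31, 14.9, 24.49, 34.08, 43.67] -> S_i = 5.31 + 9.59*i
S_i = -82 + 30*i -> [-82, -52, -22, 8, 38]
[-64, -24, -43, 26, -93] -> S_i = Random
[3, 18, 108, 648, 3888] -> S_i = 3*6^i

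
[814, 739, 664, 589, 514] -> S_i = 814 + -75*i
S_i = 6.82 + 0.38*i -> [6.82, 7.2, 7.58, 7.96, 8.34]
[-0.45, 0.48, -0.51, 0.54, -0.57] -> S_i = -0.45*(-1.06)^i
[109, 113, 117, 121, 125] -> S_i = 109 + 4*i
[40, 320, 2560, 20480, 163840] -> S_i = 40*8^i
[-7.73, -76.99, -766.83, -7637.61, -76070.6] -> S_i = -7.73*9.96^i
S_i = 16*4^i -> [16, 64, 256, 1024, 4096]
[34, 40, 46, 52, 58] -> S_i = 34 + 6*i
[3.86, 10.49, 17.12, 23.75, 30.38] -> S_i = 3.86 + 6.63*i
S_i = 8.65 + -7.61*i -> [8.65, 1.04, -6.57, -14.18, -21.79]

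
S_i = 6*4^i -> [6, 24, 96, 384, 1536]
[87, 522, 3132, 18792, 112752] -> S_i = 87*6^i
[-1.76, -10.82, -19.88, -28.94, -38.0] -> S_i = -1.76 + -9.06*i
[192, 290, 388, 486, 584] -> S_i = 192 + 98*i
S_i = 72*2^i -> [72, 144, 288, 576, 1152]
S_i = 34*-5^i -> [34, -170, 850, -4250, 21250]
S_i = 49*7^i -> [49, 343, 2401, 16807, 117649]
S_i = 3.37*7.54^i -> [3.37, 25.41, 191.59, 1444.59, 10892.19]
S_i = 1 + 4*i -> [1, 5, 9, 13, 17]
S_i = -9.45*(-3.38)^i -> [-9.45, 31.94, -107.96, 364.91, -1233.38]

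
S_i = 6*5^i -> [6, 30, 150, 750, 3750]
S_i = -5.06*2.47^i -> [-5.06, -12.5, -30.87, -76.25, -188.34]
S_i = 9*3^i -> [9, 27, 81, 243, 729]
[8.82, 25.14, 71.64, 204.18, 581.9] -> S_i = 8.82*2.85^i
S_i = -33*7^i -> [-33, -231, -1617, -11319, -79233]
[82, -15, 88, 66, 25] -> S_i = Random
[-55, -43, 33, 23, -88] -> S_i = Random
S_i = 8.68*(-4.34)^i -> [8.68, -37.67, 163.49, -709.56, 3079.49]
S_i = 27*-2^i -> [27, -54, 108, -216, 432]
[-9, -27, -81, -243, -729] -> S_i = -9*3^i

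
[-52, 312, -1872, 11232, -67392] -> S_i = -52*-6^i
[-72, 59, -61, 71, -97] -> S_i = Random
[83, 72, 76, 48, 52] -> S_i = Random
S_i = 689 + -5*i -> [689, 684, 679, 674, 669]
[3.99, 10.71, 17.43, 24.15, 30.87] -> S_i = 3.99 + 6.72*i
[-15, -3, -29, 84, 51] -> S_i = Random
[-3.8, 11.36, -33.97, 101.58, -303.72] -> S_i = -3.80*(-2.99)^i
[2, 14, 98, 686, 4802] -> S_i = 2*7^i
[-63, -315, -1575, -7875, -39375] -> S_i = -63*5^i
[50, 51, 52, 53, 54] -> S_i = 50 + 1*i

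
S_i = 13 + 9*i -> [13, 22, 31, 40, 49]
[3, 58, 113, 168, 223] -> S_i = 3 + 55*i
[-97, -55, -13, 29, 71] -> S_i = -97 + 42*i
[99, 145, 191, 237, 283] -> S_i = 99 + 46*i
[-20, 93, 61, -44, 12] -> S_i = Random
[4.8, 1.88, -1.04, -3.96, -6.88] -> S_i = 4.80 + -2.92*i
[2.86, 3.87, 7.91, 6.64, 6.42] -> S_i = Random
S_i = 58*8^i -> [58, 464, 3712, 29696, 237568]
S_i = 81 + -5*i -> [81, 76, 71, 66, 61]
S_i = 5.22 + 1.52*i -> [5.22, 6.74, 8.26, 9.78, 11.3]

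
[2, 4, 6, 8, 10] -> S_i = 2 + 2*i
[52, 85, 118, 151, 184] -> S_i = 52 + 33*i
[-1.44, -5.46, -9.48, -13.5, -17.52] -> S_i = -1.44 + -4.02*i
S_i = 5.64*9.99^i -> [5.64, 56.34, 562.87, 5623.1, 56174.74]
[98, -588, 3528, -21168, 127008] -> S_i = 98*-6^i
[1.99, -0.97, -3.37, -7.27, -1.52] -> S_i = Random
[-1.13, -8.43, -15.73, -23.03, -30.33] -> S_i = -1.13 + -7.30*i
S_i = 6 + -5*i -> [6, 1, -4, -9, -14]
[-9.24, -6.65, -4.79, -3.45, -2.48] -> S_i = -9.24*0.72^i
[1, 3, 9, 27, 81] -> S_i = 1*3^i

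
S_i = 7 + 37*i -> [7, 44, 81, 118, 155]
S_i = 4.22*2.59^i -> [4.22, 10.93, 28.31, 73.32, 189.89]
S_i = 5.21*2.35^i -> [5.21, 12.24, 28.77, 67.61, 158.89]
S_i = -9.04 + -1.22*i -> [-9.04, -10.26, -11.48, -12.7, -13.92]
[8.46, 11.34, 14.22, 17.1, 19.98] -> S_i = 8.46 + 2.88*i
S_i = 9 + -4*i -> [9, 5, 1, -3, -7]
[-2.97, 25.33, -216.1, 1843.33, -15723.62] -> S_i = -2.97*(-8.53)^i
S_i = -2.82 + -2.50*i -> [-2.82, -5.32, -7.82, -10.32, -12.82]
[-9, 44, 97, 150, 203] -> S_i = -9 + 53*i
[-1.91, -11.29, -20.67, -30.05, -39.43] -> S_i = -1.91 + -9.38*i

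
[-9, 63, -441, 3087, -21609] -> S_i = -9*-7^i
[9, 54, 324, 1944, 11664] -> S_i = 9*6^i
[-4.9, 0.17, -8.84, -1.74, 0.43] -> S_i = Random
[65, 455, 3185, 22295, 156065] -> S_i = 65*7^i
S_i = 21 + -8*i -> [21, 13, 5, -3, -11]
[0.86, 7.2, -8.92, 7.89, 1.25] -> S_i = Random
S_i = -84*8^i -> [-84, -672, -5376, -43008, -344064]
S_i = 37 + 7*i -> [37, 44, 51, 58, 65]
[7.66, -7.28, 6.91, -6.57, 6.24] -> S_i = 7.66*(-0.95)^i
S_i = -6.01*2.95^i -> [-6.01, -17.73, -52.3, -154.29, -455.16]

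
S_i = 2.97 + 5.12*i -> [2.97, 8.09, 13.21, 18.33, 23.45]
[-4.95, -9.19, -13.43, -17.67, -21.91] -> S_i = -4.95 + -4.24*i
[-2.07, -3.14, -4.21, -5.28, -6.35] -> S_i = -2.07 + -1.07*i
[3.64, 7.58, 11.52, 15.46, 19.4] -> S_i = 3.64 + 3.94*i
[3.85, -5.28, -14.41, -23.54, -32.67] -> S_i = 3.85 + -9.13*i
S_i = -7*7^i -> [-7, -49, -343, -2401, -16807]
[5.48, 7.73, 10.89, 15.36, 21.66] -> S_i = 5.48*1.41^i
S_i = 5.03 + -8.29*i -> [5.03, -3.26, -11.55, -19.84, -28.13]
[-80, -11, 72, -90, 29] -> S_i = Random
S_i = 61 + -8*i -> [61, 53, 45, 37, 29]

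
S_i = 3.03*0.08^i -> [3.03, 0.24, 0.02, 0.0, 0.0]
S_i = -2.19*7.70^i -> [-2.19, -16.86, -129.85, -999.81, -7698.52]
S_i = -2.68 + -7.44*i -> [-2.68, -10.12, -17.56, -25.0, -32.44]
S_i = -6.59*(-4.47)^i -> [-6.59, 29.46, -131.67, 588.58, -2630.97]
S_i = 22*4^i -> [22, 88, 352, 1408, 5632]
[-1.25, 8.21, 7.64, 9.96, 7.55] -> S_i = Random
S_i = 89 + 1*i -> [89, 90, 91, 92, 93]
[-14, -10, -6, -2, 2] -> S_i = -14 + 4*i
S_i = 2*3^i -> [2, 6, 18, 54, 162]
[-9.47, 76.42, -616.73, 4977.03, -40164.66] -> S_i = -9.47*(-8.07)^i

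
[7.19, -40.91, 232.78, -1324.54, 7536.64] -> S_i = 7.19*(-5.69)^i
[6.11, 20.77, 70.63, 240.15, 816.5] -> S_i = 6.11*3.40^i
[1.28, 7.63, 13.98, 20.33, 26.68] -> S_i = 1.28 + 6.35*i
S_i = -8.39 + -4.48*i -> [-8.39, -12.87, -17.35, -21.83, -26.31]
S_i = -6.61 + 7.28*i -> [-6.61, 0.67, 7.95, 15.23, 22.51]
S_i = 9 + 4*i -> [9, 13, 17, 21, 25]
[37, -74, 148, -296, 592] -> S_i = 37*-2^i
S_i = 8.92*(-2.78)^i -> [8.92, -24.8, 68.94, -191.65, 532.78]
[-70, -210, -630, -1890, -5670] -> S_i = -70*3^i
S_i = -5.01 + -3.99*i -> [-5.01, -9.0, -12.99, -16.98, -20.97]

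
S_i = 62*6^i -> [62, 372, 2232, 13392, 80352]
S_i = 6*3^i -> [6, 18, 54, 162, 486]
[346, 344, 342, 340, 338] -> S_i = 346 + -2*i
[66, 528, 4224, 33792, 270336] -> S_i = 66*8^i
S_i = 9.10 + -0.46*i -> [9.1, 8.64, 8.18, 7.72, 7.26]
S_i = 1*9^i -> [1, 9, 81, 729, 6561]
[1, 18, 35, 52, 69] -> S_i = 1 + 17*i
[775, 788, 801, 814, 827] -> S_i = 775 + 13*i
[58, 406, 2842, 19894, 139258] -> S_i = 58*7^i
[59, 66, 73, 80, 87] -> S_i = 59 + 7*i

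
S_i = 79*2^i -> [79, 158, 316, 632, 1264]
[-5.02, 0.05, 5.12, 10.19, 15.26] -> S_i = -5.02 + 5.07*i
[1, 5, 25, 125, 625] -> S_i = 1*5^i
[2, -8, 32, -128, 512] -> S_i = 2*-4^i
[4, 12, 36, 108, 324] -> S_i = 4*3^i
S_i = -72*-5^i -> [-72, 360, -1800, 9000, -45000]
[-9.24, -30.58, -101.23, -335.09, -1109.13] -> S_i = -9.24*3.31^i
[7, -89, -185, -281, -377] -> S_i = 7 + -96*i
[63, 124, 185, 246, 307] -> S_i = 63 + 61*i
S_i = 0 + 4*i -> [0, 4, 8, 12, 16]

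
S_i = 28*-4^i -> [28, -112, 448, -1792, 7168]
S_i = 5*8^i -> [5, 40, 320, 2560, 20480]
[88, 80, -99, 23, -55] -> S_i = Random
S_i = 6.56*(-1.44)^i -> [6.56, -9.45, 13.6, -19.59, 28.21]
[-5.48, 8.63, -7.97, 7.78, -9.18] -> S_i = Random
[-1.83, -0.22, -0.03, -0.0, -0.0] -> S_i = -1.83*0.12^i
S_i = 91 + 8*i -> [91, 99, 107, 115, 123]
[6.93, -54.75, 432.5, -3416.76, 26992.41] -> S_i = 6.93*(-7.90)^i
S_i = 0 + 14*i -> [0, 14, 28, 42, 56]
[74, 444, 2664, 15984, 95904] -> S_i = 74*6^i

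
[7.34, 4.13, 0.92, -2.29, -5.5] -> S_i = 7.34 + -3.21*i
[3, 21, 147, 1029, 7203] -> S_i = 3*7^i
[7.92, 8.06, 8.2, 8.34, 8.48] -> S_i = 7.92 + 0.14*i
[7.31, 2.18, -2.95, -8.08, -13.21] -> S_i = 7.31 + -5.13*i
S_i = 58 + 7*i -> [58, 65, 72, 79, 86]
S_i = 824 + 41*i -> [824, 865, 906, 947, 988]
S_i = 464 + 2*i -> [464, 466, 468, 470, 472]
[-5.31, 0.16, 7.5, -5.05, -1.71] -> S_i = Random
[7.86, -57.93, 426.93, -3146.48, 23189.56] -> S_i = 7.86*(-7.37)^i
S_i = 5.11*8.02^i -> [5.11, 40.98, 328.68, 2635.99, 21140.65]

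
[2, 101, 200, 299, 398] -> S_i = 2 + 99*i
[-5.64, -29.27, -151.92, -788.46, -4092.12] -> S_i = -5.64*5.19^i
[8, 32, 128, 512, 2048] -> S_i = 8*4^i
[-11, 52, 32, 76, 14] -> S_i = Random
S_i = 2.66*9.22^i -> [2.66, 24.53, 226.12, 2084.85, 19222.3]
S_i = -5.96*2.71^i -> [-5.96, -16.15, -43.77, -118.62, -321.46]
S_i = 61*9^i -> [61, 549, 4941, 44469, 400221]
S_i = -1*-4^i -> [-1, 4, -16, 64, -256]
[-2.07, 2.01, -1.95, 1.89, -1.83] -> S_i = -2.07*(-0.97)^i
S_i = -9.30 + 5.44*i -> [-9.3, -3.86, 1.58, 7.02, 12.46]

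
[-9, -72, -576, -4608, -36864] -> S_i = -9*8^i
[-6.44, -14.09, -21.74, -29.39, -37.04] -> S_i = -6.44 + -7.65*i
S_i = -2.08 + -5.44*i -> [-2.08, -7.52, -12.96, -18.4, -23.84]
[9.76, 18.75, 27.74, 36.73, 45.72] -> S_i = 9.76 + 8.99*i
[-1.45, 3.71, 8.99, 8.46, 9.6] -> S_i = Random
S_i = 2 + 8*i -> [2, 10, 18, 26, 34]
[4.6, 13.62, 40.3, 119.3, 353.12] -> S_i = 4.60*2.96^i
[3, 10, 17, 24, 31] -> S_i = 3 + 7*i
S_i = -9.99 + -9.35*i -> [-9.99, -19.34, -28.69, -38.04, -47.39]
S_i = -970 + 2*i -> [-970, -968, -966, -964, -962]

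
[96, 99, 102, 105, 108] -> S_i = 96 + 3*i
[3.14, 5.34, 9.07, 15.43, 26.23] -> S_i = 3.14*1.70^i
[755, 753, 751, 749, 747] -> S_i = 755 + -2*i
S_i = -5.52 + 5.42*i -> [-5.52, -0.1, 5.32, 10.74, 16.16]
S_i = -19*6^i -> [-19, -114, -684, -4104, -24624]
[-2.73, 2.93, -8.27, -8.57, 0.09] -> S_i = Random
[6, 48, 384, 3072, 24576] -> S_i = 6*8^i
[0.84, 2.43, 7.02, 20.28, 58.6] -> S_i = 0.84*2.89^i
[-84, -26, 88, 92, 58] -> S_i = Random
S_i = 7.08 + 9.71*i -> [7.08, 16.79, 26.5, 36.21, 45.92]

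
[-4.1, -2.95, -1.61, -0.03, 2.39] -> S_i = Random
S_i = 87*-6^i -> [87, -522, 3132, -18792, 112752]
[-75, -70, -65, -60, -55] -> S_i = -75 + 5*i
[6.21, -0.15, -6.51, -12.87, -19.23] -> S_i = 6.21 + -6.36*i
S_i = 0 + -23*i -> [0, -23, -46, -69, -92]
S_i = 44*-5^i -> [44, -220, 1100, -5500, 27500]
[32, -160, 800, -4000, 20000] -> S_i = 32*-5^i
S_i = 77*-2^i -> [77, -154, 308, -616, 1232]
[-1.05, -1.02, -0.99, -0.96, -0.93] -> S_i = -1.05 + 0.03*i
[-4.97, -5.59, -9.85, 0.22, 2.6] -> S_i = Random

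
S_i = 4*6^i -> [4, 24, 144, 864, 5184]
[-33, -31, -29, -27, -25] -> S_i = -33 + 2*i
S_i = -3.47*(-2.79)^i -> [-3.47, 9.68, -27.01, 75.36, -210.25]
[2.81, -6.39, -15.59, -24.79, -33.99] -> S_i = 2.81 + -9.20*i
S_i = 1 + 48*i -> [1, 49, 97, 145, 193]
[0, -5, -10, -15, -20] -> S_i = 0 + -5*i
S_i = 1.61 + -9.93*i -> [1.61, -8.32, -18.25, -28.18, -38.11]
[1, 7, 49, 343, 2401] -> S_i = 1*7^i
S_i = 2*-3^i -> [2, -6, 18, -54, 162]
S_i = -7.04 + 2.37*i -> [-7.04, -4.67, -2.3, 0.07, 2.44]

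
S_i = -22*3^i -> [-22, -66, -198, -594, -1782]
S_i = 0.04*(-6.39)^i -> [0.04, -0.26, 1.63, -10.44, 66.69]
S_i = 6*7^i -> [6, 42, 294, 2058, 14406]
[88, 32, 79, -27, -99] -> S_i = Random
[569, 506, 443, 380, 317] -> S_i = 569 + -63*i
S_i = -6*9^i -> [-6, -54, -486, -4374, -39366]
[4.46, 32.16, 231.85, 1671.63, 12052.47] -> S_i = 4.46*7.21^i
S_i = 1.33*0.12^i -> [1.33, 0.16, 0.02, 0.0, 0.0]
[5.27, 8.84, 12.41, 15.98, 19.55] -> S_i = 5.27 + 3.57*i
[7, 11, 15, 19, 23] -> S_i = 7 + 4*i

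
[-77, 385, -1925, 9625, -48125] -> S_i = -77*-5^i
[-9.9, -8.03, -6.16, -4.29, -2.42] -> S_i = -9.90 + 1.87*i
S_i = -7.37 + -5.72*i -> [-7.37, -13.09, -18.81, -24.53, -30.25]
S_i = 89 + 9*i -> [89, 98, 107, 116, 125]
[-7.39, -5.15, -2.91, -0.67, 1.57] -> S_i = -7.39 + 2.24*i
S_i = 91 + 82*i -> [91, 173, 255, 337, 419]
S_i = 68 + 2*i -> [68, 70, 72, 74, 76]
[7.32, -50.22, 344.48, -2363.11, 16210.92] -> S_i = 7.32*(-6.86)^i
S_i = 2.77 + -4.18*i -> [2.77, -1.41, -5.59, -9.77, -13.95]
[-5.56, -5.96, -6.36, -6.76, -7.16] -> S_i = -5.56 + -0.40*i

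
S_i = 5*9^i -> [5, 45, 405, 3645, 32805]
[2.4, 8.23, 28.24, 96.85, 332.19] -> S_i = 2.40*3.43^i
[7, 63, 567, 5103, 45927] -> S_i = 7*9^i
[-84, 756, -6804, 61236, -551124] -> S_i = -84*-9^i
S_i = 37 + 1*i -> [37, 38, 39, 40, 41]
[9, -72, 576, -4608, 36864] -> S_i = 9*-8^i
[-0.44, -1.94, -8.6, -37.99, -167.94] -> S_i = -0.44*4.42^i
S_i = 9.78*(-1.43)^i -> [9.78, -13.99, 20.0, -28.6, 40.9]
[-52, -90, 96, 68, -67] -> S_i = Random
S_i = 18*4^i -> [18, 72, 288, 1152, 4608]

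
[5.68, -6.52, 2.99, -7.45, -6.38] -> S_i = Random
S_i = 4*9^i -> [4, 36, 324, 2916, 26244]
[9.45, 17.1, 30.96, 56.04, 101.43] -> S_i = 9.45*1.81^i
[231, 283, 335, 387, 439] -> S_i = 231 + 52*i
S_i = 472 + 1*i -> [472, 473, 474, 475, 476]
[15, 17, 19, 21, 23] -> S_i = 15 + 2*i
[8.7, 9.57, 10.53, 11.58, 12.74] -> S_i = 8.70*1.10^i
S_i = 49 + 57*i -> [49, 106, 163, 220, 277]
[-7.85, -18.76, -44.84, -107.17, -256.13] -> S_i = -7.85*2.39^i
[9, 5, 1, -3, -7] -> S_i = 9 + -4*i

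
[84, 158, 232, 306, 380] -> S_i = 84 + 74*i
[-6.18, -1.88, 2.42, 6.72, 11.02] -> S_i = -6.18 + 4.30*i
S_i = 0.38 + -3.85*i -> [0.38, -3.47, -7.32, -11.17, -15.02]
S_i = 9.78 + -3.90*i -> [9.78, 5.88, 1.98, -1.92, -5.82]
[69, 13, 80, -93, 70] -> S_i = Random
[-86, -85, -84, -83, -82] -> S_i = -86 + 1*i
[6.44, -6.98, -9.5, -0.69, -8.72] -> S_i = Random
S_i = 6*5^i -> [6, 30, 150, 750, 3750]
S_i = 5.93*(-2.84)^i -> [5.93, -16.84, 47.83, -135.83, 385.77]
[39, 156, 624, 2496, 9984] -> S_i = 39*4^i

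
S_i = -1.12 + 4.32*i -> [-1.12, 3.2, 7.52, 11.84, 16.16]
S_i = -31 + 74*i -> [-31, 43, 117, 191, 265]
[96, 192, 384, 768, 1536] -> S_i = 96*2^i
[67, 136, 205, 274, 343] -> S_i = 67 + 69*i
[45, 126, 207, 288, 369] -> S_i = 45 + 81*i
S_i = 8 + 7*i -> [8, 15, 22, 29, 36]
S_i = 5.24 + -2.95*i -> [5.24, 2.29, -0.66, -3.61, -6.56]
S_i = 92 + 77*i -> [92, 169, 246, 323, 400]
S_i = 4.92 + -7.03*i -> [4.92, -2.11, -9.14, -16.17, -23.2]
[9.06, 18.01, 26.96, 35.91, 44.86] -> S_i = 9.06 + 8.95*i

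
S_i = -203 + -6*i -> [-203, -209, -215, -221, -227]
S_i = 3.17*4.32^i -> [3.17, 13.69, 59.16, 255.57, 1104.06]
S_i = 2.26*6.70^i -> [2.26, 15.14, 101.45, 679.72, 4554.15]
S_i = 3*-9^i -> [3, -27, 243, -2187, 19683]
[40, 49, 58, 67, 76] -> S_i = 40 + 9*i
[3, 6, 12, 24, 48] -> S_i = 3*2^i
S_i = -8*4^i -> [-8, -32, -128, -512, -2048]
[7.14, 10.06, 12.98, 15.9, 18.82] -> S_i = 7.14 + 2.92*i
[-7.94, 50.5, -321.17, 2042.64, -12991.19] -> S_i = -7.94*(-6.36)^i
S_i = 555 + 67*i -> [555, 622, 689, 756, 823]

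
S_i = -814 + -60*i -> [-814, -874, -934, -994, -1054]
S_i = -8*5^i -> [-8, -40, -200, -1000, -5000]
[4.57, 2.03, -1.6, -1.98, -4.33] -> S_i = Random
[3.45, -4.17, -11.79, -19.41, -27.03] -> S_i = 3.45 + -7.62*i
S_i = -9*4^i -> [-9, -36, -144, -576, -2304]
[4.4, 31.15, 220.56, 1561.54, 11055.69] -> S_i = 4.40*7.08^i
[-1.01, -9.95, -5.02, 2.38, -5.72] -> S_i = Random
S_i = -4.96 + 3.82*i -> [-4.96, -1.14, 2.68, 6.5, 10.32]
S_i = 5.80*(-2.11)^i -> [5.8, -12.24, 25.82, -54.48, 114.96]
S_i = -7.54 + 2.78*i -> [-7.54, -4.76, -1.98, 0.8, 3.58]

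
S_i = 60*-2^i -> [60, -120, 240, -480, 960]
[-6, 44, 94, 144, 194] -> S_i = -6 + 50*i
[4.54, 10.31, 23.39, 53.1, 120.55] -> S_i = 4.54*2.27^i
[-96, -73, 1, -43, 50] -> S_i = Random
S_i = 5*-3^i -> [5, -15, 45, -135, 405]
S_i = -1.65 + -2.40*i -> [-1.65, -4.05, -6.45, -8.85, -11.25]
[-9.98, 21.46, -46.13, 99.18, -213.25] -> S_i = -9.98*(-2.15)^i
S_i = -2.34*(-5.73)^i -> [-2.34, 13.41, -76.83, 440.23, -2522.52]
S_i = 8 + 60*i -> [8, 68, 128, 188, 248]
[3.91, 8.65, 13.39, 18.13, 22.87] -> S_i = 3.91 + 4.74*i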